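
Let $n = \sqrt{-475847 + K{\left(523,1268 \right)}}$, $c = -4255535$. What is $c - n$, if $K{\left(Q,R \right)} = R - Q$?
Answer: $-4255535 - i \sqrt{475102} \approx -4.2555 \cdot 10^{6} - 689.28 i$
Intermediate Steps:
$n = i \sqrt{475102}$ ($n = \sqrt{-475847 + \left(1268 - 523\right)} = \sqrt{-475847 + 745} = \sqrt{-475102} = i \sqrt{475102} \approx 689.28 i$)
$c - n = -4255535 - i \sqrt{475102}$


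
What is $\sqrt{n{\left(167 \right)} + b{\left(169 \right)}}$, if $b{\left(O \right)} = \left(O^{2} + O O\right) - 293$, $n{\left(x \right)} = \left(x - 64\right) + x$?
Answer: $\sqrt{57099} \approx 238.95$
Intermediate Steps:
$n{\left(x \right)} = -64 + 2 x$ ($n{\left(x \right)} = \left(-64 + x\right) + x = -64 + 2 x$)
$b{\left(O \right)} = -293 + 2 O^{2}$ ($b{\left(O \right)} = \left(O^{2} + O^{2}\right) - 293 = 2 O^{2} - 293 = -293 + 2 O^{2}$)
$\sqrt{n{\left(167 \right)} + b{\left(169 \right)}} = \sqrt{\left(-64 + 2 \cdot 167\right) - \left(293 - 2 \cdot 169^{2}\right)} = \sqrt{\left(-64 + 334\right) + \left(-293 + 2 \cdot 28561\right)} = \sqrt{270 + \left(-293 + 57122\right)} = \sqrt{270 + 56829} = \sqrt{57099}$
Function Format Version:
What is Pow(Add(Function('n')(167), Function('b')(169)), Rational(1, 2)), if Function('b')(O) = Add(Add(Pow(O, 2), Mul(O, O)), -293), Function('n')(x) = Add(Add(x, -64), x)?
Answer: Pow(57099, Rational(1, 2)) ≈ 238.95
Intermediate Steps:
Function('n')(x) = Add(-64, Mul(2, x)) (Function('n')(x) = Add(Add(-64, x), x) = Add(-64, Mul(2, x)))
Function('b')(O) = Add(-293, Mul(2, Pow(O, 2))) (Function('b')(O) = Add(Add(Pow(O, 2), Pow(O, 2)), -293) = Add(Mul(2, Pow(O, 2)), -293) = Add(-293, Mul(2, Pow(O, 2))))
Pow(Add(Function('n')(167), Function('b')(169)), Rational(1, 2)) = Pow(Add(Add(-64, Mul(2, 167)), Add(-293, Mul(2, Pow(169, 2)))), Rational(1, 2)) = Pow(Add(Add(-64, 334), Add(-293, Mul(2, 28561))), Rational(1, 2)) = Pow(Add(270, Add(-293, 57122)), Rational(1, 2)) = Pow(Add(270, 56829), Rational(1, 2)) = Pow(57099, Rational(1, 2))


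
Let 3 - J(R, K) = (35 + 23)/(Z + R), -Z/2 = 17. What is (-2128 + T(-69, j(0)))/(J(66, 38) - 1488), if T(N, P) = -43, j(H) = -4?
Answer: 34736/23789 ≈ 1.4602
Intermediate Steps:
Z = -34 (Z = -2*17 = -34)
J(R, K) = 3 - 58/(-34 + R) (J(R, K) = 3 - (35 + 23)/(-34 + R) = 3 - 58/(-34 + R))
(-2128 + T(-69, j(0)))/(J(66, 38) - 1488) = (-2128 - 43)/((-160 + 3*66)/(-34 + 66) - 1488) = -2171/((-160 + 198)/32 - 1488) = -2171/((1/32)*38 - 1488) = -2171/(19/16 - 1488) = -2171/(-23789/16) = -2171*(-16/23789) = 34736/23789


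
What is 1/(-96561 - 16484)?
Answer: -1/113045 ≈ -8.8460e-6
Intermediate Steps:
1/(-96561 - 16484) = 1/(-113045) = -1/113045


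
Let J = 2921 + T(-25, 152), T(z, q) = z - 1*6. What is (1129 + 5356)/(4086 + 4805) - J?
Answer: -25688505/8891 ≈ -2889.3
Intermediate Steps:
T(z, q) = -6 + z (T(z, q) = z - 6 = -6 + z)
J = 2890 (J = 2921 + (-6 - 25) = 2921 - 31 = 2890)
(1129 + 5356)/(4086 + 4805) - J = (1129 + 5356)/(4086 + 4805) - 1*2890 = 6485/8891 - 2890 = -25688505/8891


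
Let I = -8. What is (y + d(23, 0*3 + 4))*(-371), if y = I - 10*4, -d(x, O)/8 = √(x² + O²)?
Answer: 17808 + 2968*√545 ≈ 87097.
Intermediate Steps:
d(x, O) = -8*√(O² + x²) (d(x, O) = -8*√(x² + O²) = -8*√(O² + x²))
y = -48 (y = -8 - 10*4 = -8 - 40 = -48)
(y + d(23, 0*3 + 4))*(-371) = (-48 - 8*√((0*3 + 4)² + 23²))*(-371) = (-48 - 8*√((0 + 4)² + 529))*(-371) = (-48 - 8*√(4² + 529))*(-371) = (-48 - 8*√(16 + 529))*(-371) = (-48 - 8*√545)*(-371) = 17808 + 2968*√545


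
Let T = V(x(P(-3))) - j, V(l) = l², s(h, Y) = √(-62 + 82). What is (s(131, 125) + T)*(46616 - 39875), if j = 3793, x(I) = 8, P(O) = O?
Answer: -25137189 + 13482*√5 ≈ -2.5107e+7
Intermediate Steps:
s(h, Y) = 2*√5 (s(h, Y) = √20 = 2*√5)
T = -3729 (T = 8² - 1*3793 = 64 - 3793 = -3729)
(s(131, 125) + T)*(46616 - 39875) = (2*√5 - 3729)*(46616 - 39875) = (-3729 + 2*√5)*6741 = -25137189 + 13482*√5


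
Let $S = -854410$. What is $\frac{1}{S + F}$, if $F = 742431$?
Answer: $- \frac{1}{111979} \approx -8.9302 \cdot 10^{-6}$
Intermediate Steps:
$\frac{1}{S + F} = \frac{1}{-854410 + 742431} = \frac{1}{-111979} = - \frac{1}{111979}$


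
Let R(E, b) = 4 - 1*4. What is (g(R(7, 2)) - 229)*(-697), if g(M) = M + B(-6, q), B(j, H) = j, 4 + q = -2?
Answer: 163795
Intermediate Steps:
q = -6 (q = -4 - 2 = -6)
R(E, b) = 0 (R(E, b) = 4 - 4 = 0)
g(M) = -6 + M (g(M) = M - 6 = -6 + M)
(g(R(7, 2)) - 229)*(-697) = ((-6 + 0) - 229)*(-697) = (-6 - 229)*(-697) = -235*(-697) = 163795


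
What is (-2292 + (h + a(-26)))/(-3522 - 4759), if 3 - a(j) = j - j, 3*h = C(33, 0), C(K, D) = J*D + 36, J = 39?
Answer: 2277/8281 ≈ 0.27497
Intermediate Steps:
C(K, D) = 36 + 39*D (C(K, D) = 39*D + 36 = 36 + 39*D)
h = 12 (h = (36 + 39*0)/3 = (36 + 0)/3 = (1/3)*36 = 12)
a(j) = 3 (a(j) = 3 - (j - j) = 3 - 1*0 = 3 + 0 = 3)
(-2292 + (h + a(-26)))/(-3522 - 4759) = (-2292 + (12 + 3))/(-3522 - 4759) = (-2292 + 15)/(-8281) = -2277*(-1/8281) = 2277/8281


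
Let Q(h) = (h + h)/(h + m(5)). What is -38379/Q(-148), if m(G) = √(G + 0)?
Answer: -38379/2 + 38379*√5/296 ≈ -18900.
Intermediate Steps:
m(G) = √G
Q(h) = 2*h/(h + √5) (Q(h) = (h + h)/(h + √5) = (2*h)/(h + √5) = 2*h/(h + √5))
-38379/Q(-148) = -(38379/2 - 38379*√5/296) = -38379*(½ - √5/296) = -38379/2 + 38379*√5/296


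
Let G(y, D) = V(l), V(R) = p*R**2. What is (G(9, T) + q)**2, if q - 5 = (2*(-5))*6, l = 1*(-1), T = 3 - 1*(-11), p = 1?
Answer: 2916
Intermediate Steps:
T = 14 (T = 3 + 11 = 14)
l = -1
V(R) = R**2 (V(R) = 1*R**2 = R**2)
G(y, D) = 1 (G(y, D) = (-1)**2 = 1)
q = -55 (q = 5 + (2*(-5))*6 = 5 - 10*6 = 5 - 60 = -55)
(G(9, T) + q)**2 = (1 - 55)**2 = (-54)**2 = 2916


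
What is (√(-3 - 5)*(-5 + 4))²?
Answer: -8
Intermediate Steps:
(√(-3 - 5)*(-5 + 4))² = (√(-8)*(-1))² = ((2*I*√2)*(-1))² = (-2*I*√2)² = -8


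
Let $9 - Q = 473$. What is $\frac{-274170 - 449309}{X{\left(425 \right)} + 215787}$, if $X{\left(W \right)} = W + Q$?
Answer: $- \frac{723479}{215748} \approx -3.3534$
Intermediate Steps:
$Q = -464$ ($Q = 9 - 473 = -464$)
$X{\left(W \right)} = -464 + W$ ($X{\left(W \right)} = W - 464 = -464 + W$)
$\frac{-274170 - 449309}{X{\left(425 \right)} + 215787} = \frac{-274170 - 449309}{\left(-464 + 425\right) + 215787} = - \frac{723479}{-39 + 215787} = - \frac{723479}{215748}$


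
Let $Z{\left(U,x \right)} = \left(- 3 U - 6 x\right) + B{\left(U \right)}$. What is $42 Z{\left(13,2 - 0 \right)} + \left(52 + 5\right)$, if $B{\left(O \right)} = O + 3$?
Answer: $-1413$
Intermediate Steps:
$B{\left(O \right)} = 3 + O$
$Z{\left(U,x \right)} = 3 - 6 x - 2 U$ ($Z{\left(U,x \right)} = \left(- 3 U - 6 x\right) + \left(3 + U\right) = \left(- 6 x - 3 U\right) + \left(3 + U\right) = 3 - 6 x - 2 U$)
$42 Z{\left(13,2 - 0 \right)} + \left(52 + 5\right) = 42 \left(3 - 6 \left(2 - 0\right) - 26\right) + \left(52 + 5\right) = 42 \left(3 - 6 \left(2 + 0\right) - 26\right) + 57 = 42 \left(3 - 12 - 26\right) + 57 = 42 \left(-35\right) + 57 = -1470 + 57 = -1413$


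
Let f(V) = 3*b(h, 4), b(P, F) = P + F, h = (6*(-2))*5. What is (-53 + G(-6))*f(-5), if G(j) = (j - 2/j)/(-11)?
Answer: 96992/11 ≈ 8817.5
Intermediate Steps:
G(j) = -j/11 + 2/(11*j) (G(j) = (j - 2/j)*(-1/11) = -j/11 + 2/(11*j))
h = -60 (h = -12*5 = -60)
b(P, F) = F + P
f(V) = -168 (f(V) = 3*(4 - 60) = 3*(-56) = -168)
(-53 + G(-6))*f(-5) = (-53 + (1/11)*(2 - 1*(-6)²)/(-6))*(-168) = (-53 + (1/11)*(-⅙)*(2 - 1*36))*(-168) = (-53 + (1/11)*(-⅙)*(2 - 36))*(-168) = (-53 + (1/11)*(-⅙)*(-34))*(-168) = (-53 + 17/33)*(-168) = -1732/33*(-168) = 96992/11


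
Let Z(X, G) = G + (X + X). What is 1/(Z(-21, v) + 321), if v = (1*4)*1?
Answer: 1/283 ≈ 0.0035336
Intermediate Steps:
v = 4 (v = 4*1 = 4)
Z(X, G) = G + 2*X
1/(Z(-21, v) + 321) = 1/((4 + 2*(-21)) + 321) = 1/((4 - 42) + 321) = 1/(-38 + 321) = 1/283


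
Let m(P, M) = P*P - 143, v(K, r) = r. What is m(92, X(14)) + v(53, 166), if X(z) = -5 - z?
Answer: 8487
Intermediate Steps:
m(P, M) = -143 + P² (m(P, M) = P² - 143 = -143 + P²)
m(92, X(14)) + v(53, 166) = (-143 + 92²) + 166 = (-143 + 8464) + 166 = 8321 + 166 = 8487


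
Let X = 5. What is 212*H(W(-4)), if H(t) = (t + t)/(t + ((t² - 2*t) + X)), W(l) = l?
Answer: -1696/25 ≈ -67.840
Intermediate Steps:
H(t) = 2*t/(5 + t² - t) (H(t) = (t + t)/(t + ((t² - 2*t) + 5)) = (2*t)/(t + (5 + t² - 2*t)) = (2*t)/(5 + t² - t) = 2*t/(5 + t² - t))
212*H(W(-4)) = 212*(2*(-4)/(5 + (-4)² - 1*(-4))) = 212*(2*(-4)/(5 + 16 + 4)) = 212*(2*(-4)/25) = 212*(2*(-4)*(1/25)) = 212*(-8/25) = -1696/25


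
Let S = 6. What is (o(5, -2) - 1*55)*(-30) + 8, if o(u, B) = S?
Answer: 1478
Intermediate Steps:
o(u, B) = 6
(o(5, -2) - 1*55)*(-30) + 8 = (6 - 1*55)*(-30) + 8 = (6 - 55)*(-30) + 8 = -49*(-30) + 8 = 1470 + 8 = 1478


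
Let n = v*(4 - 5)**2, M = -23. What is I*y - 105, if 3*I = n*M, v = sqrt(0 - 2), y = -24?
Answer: -105 + 184*I*sqrt(2) ≈ -105.0 + 260.22*I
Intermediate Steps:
v = I*sqrt(2) (v = sqrt(-2) = I*sqrt(2) ≈ 1.4142*I)
n = I*sqrt(2) (n = (I*sqrt(2))*(4 - 5)**2 = (I*sqrt(2))*(-1)**2 = (I*sqrt(2))*1 = I*sqrt(2) ≈ 1.4142*I)
I = -23*I*sqrt(2)/3 (I = ((I*sqrt(2))*(-23))/3 = (-23*I*sqrt(2))/3 = -23*I*sqrt(2)/3 ≈ -10.842*I)
I*y - 105 = -23*I*sqrt(2)/3*(-24) - 105 = 184*I*sqrt(2) - 105 = -105 + 184*I*sqrt(2)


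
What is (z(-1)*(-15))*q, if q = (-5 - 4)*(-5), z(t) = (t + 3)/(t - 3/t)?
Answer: -675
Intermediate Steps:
z(t) = (3 + t)/(t - 3/t)
q = 45 (q = -9*(-5) = 45)
(z(-1)*(-15))*q = (-(3 - 1)/(-3 + (-1)**2)*(-15))*45 = (-1*2/(-3 + 1)*(-15))*45 = (-1*2/(-2)*(-15))*45 = (-1*(-1/2)*2*(-15))*45 = (1*(-15))*45 = -15*45 = -675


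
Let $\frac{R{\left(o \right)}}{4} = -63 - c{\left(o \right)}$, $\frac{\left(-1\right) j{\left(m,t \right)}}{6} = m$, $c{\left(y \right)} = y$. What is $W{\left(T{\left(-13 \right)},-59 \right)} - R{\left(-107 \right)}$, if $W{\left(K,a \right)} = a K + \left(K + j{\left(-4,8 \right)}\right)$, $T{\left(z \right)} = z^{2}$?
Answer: $-9954$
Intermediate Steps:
$j{\left(m,t \right)} = - 6 m$
$W{\left(K,a \right)} = 24 + K + K a$ ($W{\left(K,a \right)} = a K + \left(K - -24\right) = K a + \left(K + 24\right) = K a + \left(24 + K\right) = 24 + K + K a$)
$R{\left(o \right)} = -252 - 4 o$ ($R{\left(o \right)} = 4 \left(-63 - o\right) = -252 - 4 o$)
$W{\left(T{\left(-13 \right)},-59 \right)} - R{\left(-107 \right)} = \left(24 + \left(-13\right)^{2} + \left(-13\right)^{2} \left(-59\right)\right) - \left(-252 - -428\right) = \left(24 + 169 + 169 \left(-59\right)\right) - \left(-252 + 428\right) = \left(24 + 169 - 9971\right) - 176 = -9778 - 176 = -9954$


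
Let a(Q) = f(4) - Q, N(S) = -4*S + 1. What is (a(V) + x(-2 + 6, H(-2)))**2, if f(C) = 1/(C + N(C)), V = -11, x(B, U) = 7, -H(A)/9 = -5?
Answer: 38809/121 ≈ 320.74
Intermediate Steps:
H(A) = 45 (H(A) = -9*(-5) = 45)
N(S) = 1 - 4*S
f(C) = 1/(1 - 3*C) (f(C) = 1/(C + (1 - 4*C)) = 1/(1 - 3*C))
a(Q) = -1/11 - Q (a(Q) = -1/(-1 + 3*4) - Q = -1/(-1 + 12) - Q = -1/11 - Q)
(a(V) + x(-2 + 6, H(-2)))**2 = ((-1/11 - 1*(-11)) + 7)**2 = ((-1/11 + 11) + 7)**2 = (120/11 + 7)**2 = (197/11)**2 = 38809/121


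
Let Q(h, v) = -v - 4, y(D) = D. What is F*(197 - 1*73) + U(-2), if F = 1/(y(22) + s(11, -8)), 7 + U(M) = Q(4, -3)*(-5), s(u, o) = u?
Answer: 58/33 ≈ 1.7576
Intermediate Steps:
Q(h, v) = -4 - v
U(M) = -2 (U(M) = -7 + (-4 - 1*(-3))*(-5) = -7 + (-4 + 3)*(-5) = -7 - 1*(-5) = -7 + 5 = -2)
F = 1/33 (F = 1/(22 + 11) = 1/33 ≈ 0.030303)
F*(197 - 1*73) + U(-2) = (197 - 1*73)/33 - 2 = (197 - 73)/33 - 2 = (1/33)*124 - 2 = 124/33 - 2 = 58/33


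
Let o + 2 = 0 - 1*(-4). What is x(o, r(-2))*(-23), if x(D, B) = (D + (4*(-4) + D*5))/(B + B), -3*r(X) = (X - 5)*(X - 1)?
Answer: -46/7 ≈ -6.5714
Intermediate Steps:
r(X) = -(-1 + X)*(-5 + X)/3 (r(X) = -(X - 5)*(X - 1)/3 = -(-5 + X)*(-1 + X)/3 = -(-1 + X)*(-5 + X)/3)
o = 2 (o = -2 + (0 - 1*(-4)) = -2 + (0 + 4) = -2 + 4 = 2)
x(D, B) = (-16 + 6*D)/(2*B) (x(D, B) = (D + (-16 + 5*D))/((2*B)) = (-16 + 6*D)*(1/(2*B)) = (-16 + 6*D)/(2*B))
x(o, r(-2))*(-23) = ((-8 + 3*2)/(-5/3 + 2*(-2) - ⅓*(-2)²))*(-23) = ((-8 + 6)/(-5/3 - 4 - ⅓*4))*(-23) = (-2/(-5/3 - 4 - 4/3))*(-23) = (-2/(-7))*(-23) = -⅐*(-2)*(-23) = (2/7)*(-23) = -46/7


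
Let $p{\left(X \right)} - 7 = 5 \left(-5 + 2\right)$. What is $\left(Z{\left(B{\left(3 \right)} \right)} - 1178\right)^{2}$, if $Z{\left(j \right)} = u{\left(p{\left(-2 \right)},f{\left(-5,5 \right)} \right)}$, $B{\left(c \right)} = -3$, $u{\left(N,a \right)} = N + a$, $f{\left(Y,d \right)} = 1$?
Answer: $1404225$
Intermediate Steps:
$p{\left(X \right)} = -8$ ($p{\left(X \right)} = 7 + 5 \left(-5 + 2\right) = 7 + 5 \left(-3\right) = 7 - 15 = -8$)
$Z{\left(j \right)} = -7$ ($Z{\left(j \right)} = -8 + 1 = -7$)
$\left(Z{\left(B{\left(3 \right)} \right)} - 1178\right)^{2} = \left(-7 - 1178\right)^{2} = \left(-1185\right)^{2} = 1404225$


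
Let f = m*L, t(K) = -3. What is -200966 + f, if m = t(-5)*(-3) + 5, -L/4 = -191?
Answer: -190270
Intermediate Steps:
L = 764 (L = -4*(-191) = 764)
m = 14 (m = -3*(-3) + 5 = 9 + 5 = 14)
f = 10696 (f = 14*764 = 10696)
-200966 + f = -200966 + 10696 = -190270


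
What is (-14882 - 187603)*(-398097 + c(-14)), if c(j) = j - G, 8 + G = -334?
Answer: 80542255965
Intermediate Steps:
G = -342 (G = -8 - 334 = -342)
c(j) = 342 + j (c(j) = j - 1*(-342) = j + 342 = 342 + j)
(-14882 - 187603)*(-398097 + c(-14)) = (-14882 - 187603)*(-398097 + (342 - 14)) = -202485*(-398097 + 328) = -202485*(-397769) = 80542255965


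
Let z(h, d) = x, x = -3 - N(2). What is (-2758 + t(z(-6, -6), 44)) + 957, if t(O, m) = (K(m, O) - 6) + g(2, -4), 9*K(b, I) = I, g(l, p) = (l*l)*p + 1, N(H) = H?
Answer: -16403/9 ≈ -1822.6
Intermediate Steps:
g(l, p) = 1 + p*l**2 (g(l, p) = l**2*p + 1 = p*l**2 + 1 = 1 + p*l**2)
K(b, I) = I/9
x = -5 (x = -3 - 1*2 = -3 - 2 = -5)
z(h, d) = -5
t(O, m) = -21 + O/9 (t(O, m) = (O/9 - 6) + (1 - 4*2**2) = (-6 + O/9) + (1 - 4*4) = (-6 + O/9) + (1 - 16) = (-6 + O/9) - 15 = -21 + O/9)
(-2758 + t(z(-6, -6), 44)) + 957 = (-2758 + (-21 + (1/9)*(-5))) + 957 = (-2758 + (-21 - 5/9)) + 957 = (-2758 - 194/9) + 957 = -25016/9 + 957 = -16403/9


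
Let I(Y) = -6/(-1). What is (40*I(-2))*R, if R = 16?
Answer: 3840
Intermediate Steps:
I(Y) = 6 (I(Y) = -6*(-1) = 6)
(40*I(-2))*R = (40*6)*16 = 240*16 = 3840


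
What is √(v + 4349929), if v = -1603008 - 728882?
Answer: √2018039 ≈ 1420.6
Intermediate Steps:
v = -2331890
√(v + 4349929) = √(-2331890 + 4349929) = √2018039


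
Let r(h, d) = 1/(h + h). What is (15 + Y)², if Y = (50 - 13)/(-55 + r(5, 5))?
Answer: 61858225/301401 ≈ 205.24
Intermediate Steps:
r(h, d) = 1/(2*h)
Y = -370/549 (Y = (50 - 13)/(-55 + (½)/5) = 37/(-55 + (½)*(⅕)) = 37/(-55 + ⅒) = 37/(-549/10) = 37*(-10/549) = -370/549 ≈ -0.67395)
(15 + Y)² = (15 - 370/549)² = (7865/549)² = 61858225/301401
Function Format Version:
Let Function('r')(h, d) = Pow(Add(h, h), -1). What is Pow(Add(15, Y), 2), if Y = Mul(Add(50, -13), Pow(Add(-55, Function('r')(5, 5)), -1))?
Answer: Rational(61858225, 301401) ≈ 205.24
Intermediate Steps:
Function('r')(h, d) = Mul(Rational(1, 2), Pow(h, -1)) (Function('r')(h, d) = Pow(Mul(2, h), -1) = Mul(Rational(1, 2), Pow(h, -1)))
Y = Rational(-370, 549) (Y = Mul(Add(50, -13), Pow(Add(-55, Mul(Rational(1, 2), Pow(5, -1))), -1)) = Mul(37, Pow(Add(-55, Mul(Rational(1, 2), Rational(1, 5))), -1)) = Mul(37, Pow(Add(-55, Rational(1, 10)), -1)) = Mul(37, Pow(Rational(-549, 10), -1)) = Mul(37, Rational(-10, 549)) = Rational(-370, 549) ≈ -0.67395)
Pow(Add(15, Y), 2) = Pow(Add(15, Rational(-370, 549)), 2) = Pow(Rational(7865, 549), 2) = Rational(61858225, 301401)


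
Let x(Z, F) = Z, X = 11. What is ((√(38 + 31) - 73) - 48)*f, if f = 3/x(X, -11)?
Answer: -33 + 3*√69/11 ≈ -30.735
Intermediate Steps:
f = 3/11 ≈ 0.27273
((√(38 + 31) - 73) - 48)*f = ((√(38 + 31) - 73) - 48)*(3/11) = ((√69 - 73) - 48)*(3/11) = ((-73 + √69) - 48)*(3/11) = (-121 + √69)*(3/11) = -33 + 3*√69/11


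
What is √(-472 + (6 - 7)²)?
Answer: I*√471 ≈ 21.703*I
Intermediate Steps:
√(-472 + (6 - 7)²) = √(-472 + (-1)²) = √(-472 + 1) = √(-471) = I*√471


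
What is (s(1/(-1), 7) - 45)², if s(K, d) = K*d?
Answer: 2704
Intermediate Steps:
(s(1/(-1), 7) - 45)² = (7/(-1) - 45)² = (-1*7 - 45)² = (-7 - 45)² = (-52)² = 2704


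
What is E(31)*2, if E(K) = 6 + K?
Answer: 74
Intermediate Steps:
E(31)*2 = (6 + 31)*2 = 37*2 = 74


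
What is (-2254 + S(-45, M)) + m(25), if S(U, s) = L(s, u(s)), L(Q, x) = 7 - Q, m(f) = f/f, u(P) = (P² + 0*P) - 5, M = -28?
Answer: -2218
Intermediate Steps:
u(P) = -5 + P² (u(P) = (P² + 0) - 5 = P² - 5 = -5 + P²)
m(f) = 1
S(U, s) = 7 - s
(-2254 + S(-45, M)) + m(25) = (-2254 + (7 - 1*(-28))) + 1 = (-2254 + (7 + 28)) + 1 = (-2254 + 35) + 1 = -2219 + 1 = -2218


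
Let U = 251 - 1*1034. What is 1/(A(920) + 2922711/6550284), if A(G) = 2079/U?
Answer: -63319412/139871083 ≈ -0.45270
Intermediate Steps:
U = -783 (U = 251 - 1034 = -783)
A(G) = -77/29 (A(G) = 2079/(-783) = 2079*(-1/783) = -77/29)
1/(A(920) + 2922711/6550284) = 1/(-77/29 + 2922711/6550284) = 1/(-77/29 + 2922711*(1/6550284)) = 1/(-77/29 + 974237/2183428) = 1/(-139871083/63319412) = -63319412/139871083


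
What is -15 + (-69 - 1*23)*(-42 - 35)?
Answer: 7069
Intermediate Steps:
-15 + (-69 - 1*23)*(-42 - 35) = -15 + (-69 - 23)*(-77) = -15 - 92*(-77) = -15 + 7084 = 7069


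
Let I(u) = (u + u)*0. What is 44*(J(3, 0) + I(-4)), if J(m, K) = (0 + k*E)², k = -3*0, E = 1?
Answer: 0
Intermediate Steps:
I(u) = 0 (I(u) = (2*u)*0 = 0)
k = 0
J(m, K) = 0 (J(m, K) = (0 + 0*1)² = (0 + 0)² = 0² = 0)
44*(J(3, 0) + I(-4)) = 44*(0 + 0) = 44*0 = 0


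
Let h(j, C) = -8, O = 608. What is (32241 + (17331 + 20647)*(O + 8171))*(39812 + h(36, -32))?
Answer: 13272289663812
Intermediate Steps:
(32241 + (17331 + 20647)*(O + 8171))*(39812 + h(36, -32)) = (32241 + (17331 + 20647)*(608 + 8171))*(39812 - 8) = (32241 + 37978*8779)*39804 = (32241 + 333408862)*39804 = 333441103*39804 = 13272289663812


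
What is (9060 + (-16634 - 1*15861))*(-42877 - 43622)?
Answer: 2027104065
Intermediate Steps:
(9060 + (-16634 - 1*15861))*(-42877 - 43622) = (9060 + (-16634 - 15861))*(-86499) = (9060 - 32495)*(-86499) = -23435*(-86499) = 2027104065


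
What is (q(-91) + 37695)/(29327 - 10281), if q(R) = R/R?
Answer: 18848/9523 ≈ 1.9792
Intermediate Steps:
q(R) = 1
(q(-91) + 37695)/(29327 - 10281) = (1 + 37695)/(29327 - 10281) = 37696/19046 = 37696*(1/19046) = 18848/9523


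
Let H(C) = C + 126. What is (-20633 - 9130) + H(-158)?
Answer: -29795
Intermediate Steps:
H(C) = 126 + C
(-20633 - 9130) + H(-158) = (-20633 - 9130) + (126 - 158) = -29763 - 32 = -29795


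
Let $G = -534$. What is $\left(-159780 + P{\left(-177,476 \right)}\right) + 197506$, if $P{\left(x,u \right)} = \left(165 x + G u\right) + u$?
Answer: $-245187$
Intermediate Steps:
$P{\left(x,u \right)} = - 533 u + 165 x$ ($P{\left(x,u \right)} = \left(165 x - 534 u\right) + u = \left(- 534 u + 165 x\right) + u = - 533 u + 165 x$)
$\left(-159780 + P{\left(-177,476 \right)}\right) + 197506 = \left(-159780 + \left(\left(-533\right) 476 + 165 \left(-177\right)\right)\right) + 197506 = \left(-159780 - 282913\right) + 197506 = -442693 + 197506 = -245187$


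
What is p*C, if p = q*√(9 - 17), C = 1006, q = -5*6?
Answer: -60360*I*√2 ≈ -85362.0*I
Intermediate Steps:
q = -30
p = -60*I*√2 (p = -30*√(9 - 17) = -60*I*√2 ≈ -84.853*I)
p*C = -60*I*√2*1006 = -60360*I*√2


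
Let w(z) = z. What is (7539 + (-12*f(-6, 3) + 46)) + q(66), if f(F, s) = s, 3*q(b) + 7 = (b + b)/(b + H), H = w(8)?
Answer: 837746/111 ≈ 7547.3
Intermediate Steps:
H = 8
q(b) = -7/3 + 2*b/(3*(8 + b)) (q(b) = -7/3 + ((b + b)/(b + 8))/3 = -7/3 + ((2*b)/(8 + b))/3 = -7/3 + (2*b/(8 + b))/3 = -7/3 + 2*b/(3*(8 + b)))
(7539 + (-12*f(-6, 3) + 46)) + q(66) = (7539 + (-12*3 + 46)) + (-56 - 5*66)/(3*(8 + 66)) = (7539 + (-36 + 46)) + (1/3)*(-56 - 330)/74 = (7539 + 10) + (1/3)*(1/74)*(-386) = 7549 - 193/111 = 837746/111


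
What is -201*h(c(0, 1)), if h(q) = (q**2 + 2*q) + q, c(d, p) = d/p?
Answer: 0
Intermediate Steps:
h(q) = q**2 + 3*q
-201*h(c(0, 1)) = -201*0/1*(3 + 0/1) = -201*0*1*(3 + 0*1) = -0*(3 + 0) = -0*3 = -201*0 = 0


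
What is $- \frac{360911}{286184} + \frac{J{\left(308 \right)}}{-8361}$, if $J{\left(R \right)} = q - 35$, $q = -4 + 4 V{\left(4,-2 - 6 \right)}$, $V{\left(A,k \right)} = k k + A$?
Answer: $- \frac{3084257743}{2392784424} \approx -1.289$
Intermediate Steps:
$V{\left(A,k \right)} = A + k^{2}$ ($V{\left(A,k \right)} = k^{2} + A = A + k^{2}$)
$q = 268$ ($q = -4 + 4 \left(4 + \left(-2 - 6\right)^{2}\right) = -4 + 4 \left(4 + \left(-8\right)^{2}\right) = -4 + 4 \left(4 + 64\right) = -4 + 4 \cdot 68 = -4 + 272 = 268$)
$J{\left(R \right)} = 233$ ($J{\left(R \right)} = 268 - 35 = 233$)
$- \frac{360911}{286184} + \frac{J{\left(308 \right)}}{-8361} = - \frac{360911}{286184} + \frac{233}{-8361} = \left(-360911\right) \frac{1}{286184} + 233 \left(- \frac{1}{8361}\right) = - \frac{360911}{286184} - \frac{233}{8361} = - \frac{3084257743}{2392784424}$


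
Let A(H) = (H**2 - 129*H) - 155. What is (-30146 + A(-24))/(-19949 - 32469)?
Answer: 26629/52418 ≈ 0.50801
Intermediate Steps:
A(H) = -155 + H**2 - 129*H
(-30146 + A(-24))/(-19949 - 32469) = (-30146 + (-155 + (-24)**2 - 129*(-24)))/(-19949 - 32469) = (-30146 + (-155 + 576 + 3096))/(-52418) = (-30146 + 3517)*(-1/52418) = -26629*(-1/52418) = 26629/52418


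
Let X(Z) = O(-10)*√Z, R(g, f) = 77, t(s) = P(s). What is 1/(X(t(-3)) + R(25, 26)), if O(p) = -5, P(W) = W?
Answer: 77/6004 + 5*I*√3/6004 ≈ 0.012825 + 0.0014424*I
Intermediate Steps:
t(s) = s
X(Z) = -5*√Z
1/(X(t(-3)) + R(25, 26)) = 1/(-5*I*√3 + 77) = 1/(77 - 5*I*√3)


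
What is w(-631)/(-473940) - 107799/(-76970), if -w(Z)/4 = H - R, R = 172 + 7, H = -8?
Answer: 510326845/364791618 ≈ 1.3990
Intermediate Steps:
R = 179
w(Z) = 748 (w(Z) = -4*(-8 - 1*179) = -4*(-8 - 179) = -4*(-187) = 748)
w(-631)/(-473940) - 107799/(-76970) = 748/(-473940) - 107799/(-76970) = 748*(-1/473940) - 107799*(-1/76970) = -187/118485 + 107799/76970 = 510326845/364791618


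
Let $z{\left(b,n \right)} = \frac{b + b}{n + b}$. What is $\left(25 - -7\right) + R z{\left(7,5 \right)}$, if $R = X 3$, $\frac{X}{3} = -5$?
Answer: $- \frac{41}{2} \approx -20.5$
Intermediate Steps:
$X = -15$ ($X = 3 \left(-5\right) = -15$)
$z{\left(b,n \right)} = \frac{2 b}{b + n}$
$R = -45$ ($R = \left(-15\right) 3 = -45$)
$\left(25 - -7\right) + R z{\left(7,5 \right)} = \left(25 - -7\right) - 45 \cdot 2 \cdot 7 \frac{1}{7 + 5} = \left(25 + 7\right) - 45 \cdot 2 \cdot 7 \cdot \frac{1}{12} = 32 - 45 \cdot 2 \cdot 7 \cdot \frac{1}{12} = 32 - \frac{105}{2} = - \frac{41}{2}$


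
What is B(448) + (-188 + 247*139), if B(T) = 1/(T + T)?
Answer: 30593921/896 ≈ 34145.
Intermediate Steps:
B(T) = 1/(2*T)
B(448) + (-188 + 247*139) = (½)/448 + (-188 + 247*139) = (½)*(1/448) + (-188 + 34333) = 1/896 + 34145 = 30593921/896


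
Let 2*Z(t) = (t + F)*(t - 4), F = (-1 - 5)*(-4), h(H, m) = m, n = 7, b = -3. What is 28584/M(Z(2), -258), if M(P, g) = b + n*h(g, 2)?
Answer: 28584/11 ≈ 2598.5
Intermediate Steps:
F = 24 (F = -6*(-4) = 24)
Z(t) = (-4 + t)*(24 + t)/2 (Z(t) = ((t + 24)*(t - 4))/2 = ((24 + t)*(-4 + t))/2 = ((-4 + t)*(24 + t))/2 = (-4 + t)*(24 + t)/2)
M(P, g) = 11 (M(P, g) = -3 + 7*2 = -3 + 14 = 11)
28584/M(Z(2), -258) = 28584/11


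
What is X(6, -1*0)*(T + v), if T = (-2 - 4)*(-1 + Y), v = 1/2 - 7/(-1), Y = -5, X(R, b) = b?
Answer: 0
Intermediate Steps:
v = 15/2 (v = 1*(½) - 7*(-1) = ½ + 7 = 15/2 ≈ 7.5000)
T = 36 (T = (-2 - 4)*(-1 - 5) = -6*(-6) = 36)
X(6, -1*0)*(T + v) = (-1*0)*(36 + 15/2) = 0*(87/2) = 0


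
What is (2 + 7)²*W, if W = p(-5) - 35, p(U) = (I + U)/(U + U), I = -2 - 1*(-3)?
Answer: -14013/5 ≈ -2802.6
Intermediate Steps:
I = 1 (I = -2 + 3 = 1)
p(U) = (1 + U)/(2*U) (p(U) = (1 + U)/(U + U) = (1 + U)/((2*U)) = (1 + U)*(1/(2*U)) = (1 + U)/(2*U))
W = -173/5 (W = (½)*(1 - 5)/(-5) - 35 = (½)*(-⅕)*(-4) - 35 = ⅖ - 35 = -173/5 ≈ -34.600)
(2 + 7)²*W = (2 + 7)²*(-173/5) = 9²*(-173/5) = 81*(-173/5) = -14013/5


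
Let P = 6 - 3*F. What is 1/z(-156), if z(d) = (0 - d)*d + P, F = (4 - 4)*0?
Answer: -1/24330 ≈ -4.1102e-5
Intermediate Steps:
F = 0 (F = 0*0 = 0)
P = 6 (P = 6 - 3*0 = 6 + 0 = 6)
z(d) = 6 - d**2 (z(d) = (0 - d)*d + 6 = (-d)*d + 6 = -d**2 + 6 = 6 - d**2)
1/z(-156) = 1/(6 - 1*(-156)**2) = 1/(6 - 1*24336) = 1/(6 - 24336) = 1/(-24330) = -1/24330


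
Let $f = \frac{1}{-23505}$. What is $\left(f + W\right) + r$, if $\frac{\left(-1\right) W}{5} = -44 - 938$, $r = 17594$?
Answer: $\frac{528956519}{23505} \approx 22504.0$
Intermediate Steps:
$f = - \frac{1}{23505} \approx -4.2544 \cdot 10^{-5}$
$W = 4910$ ($W = - 5 \left(-44 - 938\right) = \left(-5\right) \left(-982\right) = 4910$)
$\left(f + W\right) + r = \left(- \frac{1}{23505} + 4910\right) + 17594 = \frac{115409549}{23505} + 17594 = \frac{528956519}{23505}$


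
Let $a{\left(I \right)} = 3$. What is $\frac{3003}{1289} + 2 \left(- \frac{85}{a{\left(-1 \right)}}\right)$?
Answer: $- \frac{210121}{3867} \approx -54.337$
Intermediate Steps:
$\frac{3003}{1289} + 2 \left(- \frac{85}{a{\left(-1 \right)}}\right) = \frac{3003}{1289} + 2 \left(- \frac{85}{3}\right) = \frac{3003}{1289} - \frac{170}{3} = - \frac{210121}{3867}$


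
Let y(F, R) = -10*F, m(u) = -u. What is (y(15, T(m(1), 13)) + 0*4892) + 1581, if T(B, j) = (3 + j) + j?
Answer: 1431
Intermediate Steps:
T(B, j) = 3 + 2*j
(y(15, T(m(1), 13)) + 0*4892) + 1581 = (-10*15 + 0*4892) + 1581 = (-150 + 0) + 1581 = -150 + 1581 = 1431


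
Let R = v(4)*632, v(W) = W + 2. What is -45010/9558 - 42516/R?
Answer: -24043577/1510164 ≈ -15.921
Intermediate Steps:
v(W) = 2 + W
R = 3792 (R = (2 + 4)*632 = 6*632 = 3792)
-45010/9558 - 42516/R = -45010/9558 - 42516/3792 = -45010*1/9558 - 42516*1/3792 = -22505/4779 - 3543/316 = -24043577/1510164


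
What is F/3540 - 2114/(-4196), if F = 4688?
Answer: 3394301/1856730 ≈ 1.8281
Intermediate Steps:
F/3540 - 2114/(-4196) = 4688/3540 - 2114/(-4196) = 4688*(1/3540) - 2114*(-1/4196) = 1172/885 + 1057/2098 = 3394301/1856730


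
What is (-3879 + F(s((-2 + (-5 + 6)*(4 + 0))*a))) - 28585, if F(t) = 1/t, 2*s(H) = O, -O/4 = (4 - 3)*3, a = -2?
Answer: -194785/6 ≈ -32464.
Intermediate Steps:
O = -12 (O = -4*(4 - 3)*3 = -4*3 = -12)
s(H) = -6 (s(H) = (½)*(-12) = -6)
(-3879 + F(s((-2 + (-5 + 6)*(4 + 0))*a))) - 28585 = (-3879 + 1/(-6)) - 28585 = (-3879 - ⅙) - 28585 = -23275/6 - 28585 = -194785/6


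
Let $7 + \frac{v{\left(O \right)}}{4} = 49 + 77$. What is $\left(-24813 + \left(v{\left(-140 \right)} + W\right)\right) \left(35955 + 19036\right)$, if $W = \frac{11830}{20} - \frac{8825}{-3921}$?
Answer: $- \frac{10239025103951}{7842} \approx -1.3057 \cdot 10^{9}$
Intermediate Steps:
$v{\left(O \right)} = 476$ ($v{\left(O \right)} = -28 + 4 \left(49 + 77\right) = -28 + 4 \cdot 126 = -28 + 504 = 476$)
$W = \frac{4656193}{7842}$ ($W = 11830 \cdot \frac{1}{20} - - \frac{8825}{3921} = \frac{1183}{2} + \frac{8825}{3921} = \frac{4656193}{7842} \approx 593.75$)
$\left(-24813 + \left(v{\left(-140 \right)} + W\right)\right) \left(35955 + 19036\right) = \left(-24813 + \left(476 + \frac{4656193}{7842}\right)\right) \left(35955 + 19036\right) = \left(-24813 + \frac{8388985}{7842}\right) 54991 = \left(- \frac{186194561}{7842}\right) 54991 = - \frac{10239025103951}{7842}$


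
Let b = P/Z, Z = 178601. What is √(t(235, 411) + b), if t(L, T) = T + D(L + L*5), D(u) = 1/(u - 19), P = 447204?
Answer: √25521278489205557006/248433991 ≈ 20.335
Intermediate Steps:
D(u) = 1/(-19 + u)
t(L, T) = T + 1/(-19 + 6*L) (t(L, T) = T + 1/(-19 + (L + L*5)) = T + 1/(-19 + (L + 5*L)) = T + 1/(-19 + 6*L))
b = 447204/178601 ≈ 2.5039
√(t(235, 411) + b) = √((411 + 1/(-19 + 6*235)) + 447204/178601) = √((411 + 1/(-19 + 1410)) + 447204/178601) = √((411 + 1/1391) + 447204/178601) = √(571702/1391 + 447204/178601) = √(102728609666/248433991) = √25521278489205557006/248433991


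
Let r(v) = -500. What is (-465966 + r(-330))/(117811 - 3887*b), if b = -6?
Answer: -466466/141133 ≈ -3.3052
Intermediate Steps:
(-465966 + r(-330))/(117811 - 3887*b) = (-465966 - 500)/(117811 - 3887*(-6)) = -466466/(117811 + 23322) = -466466/141133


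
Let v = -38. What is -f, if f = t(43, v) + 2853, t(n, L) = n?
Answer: -2896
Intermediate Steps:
f = 2896 (f = 43 + 2853 = 2896)
-f = -1*2896 = -2896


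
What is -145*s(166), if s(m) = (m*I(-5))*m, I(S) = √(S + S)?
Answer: -3995620*I*√10 ≈ -1.2635e+7*I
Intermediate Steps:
I(S) = √2*√S (I(S) = √(2*S) = √2*√S)
s(m) = I*√10*m² (s(m) = (m*(√2*√(-5)))*m = (m*(√2*(I*√5)))*m = (m*(I*√10))*m = (I*m*√10)*m = I*√10*m²)
-145*s(166) = -145*I*√10*166² = -145*I*√10*27556 = -3995620*I*√10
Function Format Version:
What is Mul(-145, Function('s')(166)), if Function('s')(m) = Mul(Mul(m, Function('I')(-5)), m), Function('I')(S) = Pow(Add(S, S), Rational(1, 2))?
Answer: Mul(-3995620, I, Pow(10, Rational(1, 2))) ≈ Mul(-1.2635e+7, I)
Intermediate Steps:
Function('I')(S) = Mul(Pow(2, Rational(1, 2)), Pow(S, Rational(1, 2))) (Function('I')(S) = Pow(Mul(2, S), Rational(1, 2)) = Mul(Pow(2, Rational(1, 2)), Pow(S, Rational(1, 2))))
Function('s')(m) = Mul(I, Pow(10, Rational(1, 2)), Pow(m, 2)) (Function('s')(m) = Mul(Mul(m, Mul(Pow(2, Rational(1, 2)), Pow(-5, Rational(1, 2)))), m) = Mul(Mul(m, Mul(Pow(2, Rational(1, 2)), Mul(I, Pow(5, Rational(1, 2))))), m) = Mul(Mul(m, Mul(I, Pow(10, Rational(1, 2)))), m) = Mul(Mul(I, m, Pow(10, Rational(1, 2))), m) = Mul(I, Pow(10, Rational(1, 2)), Pow(m, 2)))
Mul(-145, Function('s')(166)) = Mul(-145, Mul(I, Pow(10, Rational(1, 2)), Pow(166, 2))) = Mul(-145, Mul(I, Pow(10, Rational(1, 2)), 27556)) = Mul(-145, Mul(27556, I, Pow(10, Rational(1, 2)))) = Mul(-3995620, I, Pow(10, Rational(1, 2)))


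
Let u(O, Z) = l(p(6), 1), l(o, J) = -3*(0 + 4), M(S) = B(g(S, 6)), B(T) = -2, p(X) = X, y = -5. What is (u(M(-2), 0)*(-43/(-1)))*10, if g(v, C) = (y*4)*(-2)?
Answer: -5160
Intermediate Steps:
g(v, C) = 40 (g(v, C) = -5*4*(-2) = -20*(-2) = 40)
M(S) = -2
l(o, J) = -12 (l(o, J) = -3*4 = -12)
u(O, Z) = -12
(u(M(-2), 0)*(-43/(-1)))*10 = -(-516)/(-1)*10 = -(-516)*(-1)*10 = -12*43*10 = -516*10 = -5160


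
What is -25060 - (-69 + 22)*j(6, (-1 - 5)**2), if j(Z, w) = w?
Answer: -23368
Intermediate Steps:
-25060 - (-69 + 22)*j(6, (-1 - 5)**2) = -25060 - (-69 + 22)*(-1 - 5)**2 = -25060 - (-47)*(-6)**2 = -25060 - (-47)*36 = -25060 - 1*(-1692) = -25060 + 1692 = -23368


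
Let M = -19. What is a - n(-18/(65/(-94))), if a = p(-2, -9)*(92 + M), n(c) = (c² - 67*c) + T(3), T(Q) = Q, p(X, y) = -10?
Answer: 1408871/4225 ≈ 333.46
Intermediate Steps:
n(c) = 3 + c² - 67*c (n(c) = (c² - 67*c) + 3 = 3 + c² - 67*c)
a = -730 (a = -10*(92 - 19) = -10*73 = -730)
a - n(-18/(65/(-94))) = -730 - (3 + (-18/(65/(-94)))² - (-1206)/(65/(-94))) = -730 - (3 + (-18/(65*(-1/94)))² - (-1206)/(65*(-1/94))) = -730 - (3 + (-18/(-65/94))² - (-1206)/(-65/94)) = -730 - (3 + (-18*(-94/65))² - (-1206)*(-94)/65) = -730 - (3 + (1692/65)² - 67*1692/65) = -730 - (3 + 2862864/4225 - 113364/65) = -730 - 1*(-4493121/4225) = -730 + 4493121/4225 = 1408871/4225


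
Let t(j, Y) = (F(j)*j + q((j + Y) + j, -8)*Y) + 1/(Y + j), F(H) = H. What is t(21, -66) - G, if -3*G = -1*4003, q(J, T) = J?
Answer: 31079/45 ≈ 690.64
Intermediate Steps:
G = 4003/3 (G = -(-1)*4003/3 = -⅓*(-4003) = 4003/3 ≈ 1334.3)
t(j, Y) = j² + 1/(Y + j) + Y*(Y + 2*j) (t(j, Y) = (j*j + ((j + Y) + j)*Y) + 1/(Y + j) = (j² + ((Y + j) + j)*Y) + 1/(Y + j) = (j² + (Y + 2*j)*Y) + 1/(Y + j) = (j² + Y*(Y + 2*j)) + 1/(Y + j) = j² + 1/(Y + j) + Y*(Y + 2*j))
t(21, -66) - G = (1 + (-66)³ + 21³ + 3*(-66)*21² + 3*21*(-66)²)/(-66 + 21) - 1*4003/3 = (1 - 287496 + 9261 + 3*(-66)*441 + 3*21*4356)/(-45) - 4003/3 = -(1 - 287496 + 9261 - 87318 + 274428)/45 - 4003/3 = -1/45*(-91124) - 4003/3 = 91124/45 - 4003/3 = 31079/45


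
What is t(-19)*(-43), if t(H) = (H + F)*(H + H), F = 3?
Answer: -26144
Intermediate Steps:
t(H) = 2*H*(3 + H) (t(H) = (H + 3)*(H + H) = (3 + H)*(2*H) = 2*H*(3 + H))
t(-19)*(-43) = (2*(-19)*(3 - 19))*(-43) = (2*(-19)*(-16))*(-43) = 608*(-43) = -26144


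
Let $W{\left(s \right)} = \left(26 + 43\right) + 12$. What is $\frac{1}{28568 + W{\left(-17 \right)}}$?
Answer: $\frac{1}{28649} \approx 3.4905 \cdot 10^{-5}$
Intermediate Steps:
$W{\left(s \right)} = 81$ ($W{\left(s \right)} = 69 + 12 = 81$)
$\frac{1}{28568 + W{\left(-17 \right)}} = \frac{1}{28568 + 81} = \frac{1}{28649}$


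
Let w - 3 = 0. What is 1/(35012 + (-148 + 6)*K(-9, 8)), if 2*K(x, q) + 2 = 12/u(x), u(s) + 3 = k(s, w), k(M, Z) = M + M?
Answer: 7/246362 ≈ 2.8413e-5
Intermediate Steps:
w = 3 (w = 3 + 0 = 3)
k(M, Z) = 2*M
u(s) = -3 + 2*s
K(x, q) = -1 + 6/(-3 + 2*x) (K(x, q) = -1 + (12/(-3 + 2*x))/2 = -1 + 6/(-3 + 2*x))
1/(35012 + (-148 + 6)*K(-9, 8)) = 1/(35012 + (-148 + 6)*((9 - 2*(-9))/(-3 + 2*(-9)))) = 1/(35012 - 142*(9 + 18)/(-3 - 18)) = 1/(35012 - 142*27/(-21)) = 1/(35012 - (-142)*27/21) = 1/(35012 - 142*(-9/7)) = 1/(35012 + 1278/7) = 1/(246362/7) = 7/246362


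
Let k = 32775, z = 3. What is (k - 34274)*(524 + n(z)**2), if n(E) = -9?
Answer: -906895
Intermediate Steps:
(k - 34274)*(524 + n(z)**2) = (32775 - 34274)*(524 + (-9)**2) = -1499*(524 + 81) = -1499*605 = -906895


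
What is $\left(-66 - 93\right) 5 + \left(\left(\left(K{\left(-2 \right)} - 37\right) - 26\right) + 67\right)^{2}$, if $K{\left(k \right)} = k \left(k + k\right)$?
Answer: $-651$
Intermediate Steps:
$K{\left(k \right)} = 2 k^{2}$ ($K{\left(k \right)} = k 2 k = 2 k^{2}$)
$\left(-66 - 93\right) 5 + \left(\left(\left(K{\left(-2 \right)} - 37\right) - 26\right) + 67\right)^{2} = \left(-66 - 93\right) 5 + \left(\left(\left(2 \left(-2\right)^{2} - 37\right) - 26\right) + 67\right)^{2} = \left(-159\right) 5 + \left(\left(\left(2 \cdot 4 - 37\right) - 26\right) + 67\right)^{2} = -795 + \left(\left(\left(8 - 37\right) - 26\right) + 67\right)^{2} = -795 + \left(\left(-29 - 26\right) + 67\right)^{2} = -795 + \left(-55 + 67\right)^{2} = -795 + 12^{2} = -795 + 144 = -651$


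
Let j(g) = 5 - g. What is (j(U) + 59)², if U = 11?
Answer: 2809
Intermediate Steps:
(j(U) + 59)² = ((5 - 1*11) + 59)² = ((5 - 11) + 59)² = (-6 + 59)² = 53² = 2809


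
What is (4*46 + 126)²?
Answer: 96100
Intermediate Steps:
(4*46 + 126)² = (184 + 126)² = 310² = 96100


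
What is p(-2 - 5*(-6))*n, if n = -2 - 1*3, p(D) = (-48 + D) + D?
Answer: -40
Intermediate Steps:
p(D) = -48 + 2*D
n = -5 (n = -2 - 3 = -5)
p(-2 - 5*(-6))*n = (-48 + 2*(-2 - 5*(-6)))*(-5) = (-48 + 2*(-2 + 30))*(-5) = (-48 + 2*28)*(-5) = (-48 + 56)*(-5) = 8*(-5) = -40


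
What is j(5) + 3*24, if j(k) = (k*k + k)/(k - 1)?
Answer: 159/2 ≈ 79.500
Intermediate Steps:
j(k) = (k + k²)/(-1 + k) (j(k) = (k² + k)/(-1 + k) = (k + k²)/(-1 + k))
j(5) + 3*24 = 5*(1 + 5)/(-1 + 5) + 3*24 = 5*6/4 + 72 = 5*(¼)*6 + 72 = 15/2 + 72 = 159/2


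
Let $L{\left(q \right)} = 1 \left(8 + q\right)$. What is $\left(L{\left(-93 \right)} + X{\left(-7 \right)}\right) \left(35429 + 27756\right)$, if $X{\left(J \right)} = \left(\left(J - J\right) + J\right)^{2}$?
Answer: $-2274660$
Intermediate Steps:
$X{\left(J \right)} = J^{2}$ ($X{\left(J \right)} = \left(0 + J\right)^{2} = J^{2}$)
$L{\left(q \right)} = 8 + q$
$\left(L{\left(-93 \right)} + X{\left(-7 \right)}\right) \left(35429 + 27756\right) = \left(\left(8 - 93\right) + \left(-7\right)^{2}\right) \left(35429 + 27756\right) = \left(-85 + 49\right) 63185 = \left(-36\right) 63185 = -2274660$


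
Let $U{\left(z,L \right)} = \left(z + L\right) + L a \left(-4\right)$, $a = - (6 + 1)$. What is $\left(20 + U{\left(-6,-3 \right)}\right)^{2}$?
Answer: $5329$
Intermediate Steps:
$a = -7$ ($a = \left(-1\right) 7 = -7$)
$U{\left(z,L \right)} = z + 29 L$ ($U{\left(z,L \right)} = \left(z + L\right) + L \left(-7\right) \left(-4\right) = \left(L + z\right) + - 7 L \left(-4\right) = \left(L + z\right) + 28 L = z + 29 L$)
$\left(20 + U{\left(-6,-3 \right)}\right)^{2} = \left(20 + \left(-6 + 29 \left(-3\right)\right)\right)^{2} = \left(20 - 93\right)^{2} = \left(-73\right)^{2} = 5329$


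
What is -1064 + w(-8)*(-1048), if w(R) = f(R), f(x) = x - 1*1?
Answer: 8368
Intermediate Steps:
f(x) = -1 + x (f(x) = x - 1 = -1 + x)
w(R) = -1 + R
-1064 + w(-8)*(-1048) = -1064 + (-1 - 8)*(-1048) = -1064 - 9*(-1048) = -1064 + 9432 = 8368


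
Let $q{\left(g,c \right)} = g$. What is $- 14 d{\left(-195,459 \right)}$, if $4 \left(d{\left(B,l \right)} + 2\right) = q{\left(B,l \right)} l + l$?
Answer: $311689$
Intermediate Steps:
$d{\left(B,l \right)} = -2 + \frac{l}{4} + \frac{B l}{4}$ ($d{\left(B,l \right)} = -2 + \frac{B l + l}{4} = -2 + \frac{l + B l}{4} = -2 + \left(\frac{l}{4} + \frac{B l}{4}\right) = -2 + \frac{l}{4} + \frac{B l}{4}$)
$- 14 d{\left(-195,459 \right)} = - 14 \left(-2 + \frac{1}{4} \cdot 459 + \frac{1}{4} \left(-195\right) 459\right) = - 14 \left(-2 + \frac{459}{4} - \frac{89505}{4}\right) = \left(-14\right) \left(- \frac{44527}{2}\right) = 311689$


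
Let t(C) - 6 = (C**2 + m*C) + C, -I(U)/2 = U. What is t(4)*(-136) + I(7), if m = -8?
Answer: 802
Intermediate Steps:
I(U) = -2*U
t(C) = 6 + C**2 - 7*C (t(C) = 6 + ((C**2 - 8*C) + C) = 6 + (C**2 - 7*C) = 6 + C**2 - 7*C)
t(4)*(-136) + I(7) = (6 + 4**2 - 7*4)*(-136) - 2*7 = (6 + 16 - 28)*(-136) - 14 = -6*(-136) - 14 = 816 - 14 = 802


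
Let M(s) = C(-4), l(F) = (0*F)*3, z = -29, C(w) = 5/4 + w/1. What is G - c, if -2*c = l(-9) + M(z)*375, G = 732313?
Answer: 5854379/8 ≈ 7.3180e+5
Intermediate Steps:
C(w) = 5/4 + w (C(w) = 5*(1/4) + w*1 = 5/4 + w)
l(F) = 0 (l(F) = 0*3 = 0)
M(s) = -11/4 (M(s) = 5/4 - 4 = -11/4)
c = 4125/8 (c = -(0 - 11/4*375)/2 = -(0 - 4125/4)/2 = -1/2*(-4125/4) = 4125/8 ≈ 515.63)
G - c = 732313 - 1*4125/8 = 732313 - 4125/8 = 5854379/8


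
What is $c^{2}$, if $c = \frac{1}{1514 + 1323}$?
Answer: $\frac{1}{8048569} \approx 1.2425 \cdot 10^{-7}$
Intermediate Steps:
$c = \frac{1}{2837} \approx 0.00035249$
$c^{2} = \left(\frac{1}{2837}\right)^{2} = \frac{1}{8048569}$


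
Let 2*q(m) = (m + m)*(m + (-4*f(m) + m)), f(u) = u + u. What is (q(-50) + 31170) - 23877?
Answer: -7707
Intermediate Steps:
f(u) = 2*u
q(m) = -6*m² (q(m) = ((m + m)*(m + (-8*m + m)))/2 = ((2*m)*(m + (-8*m + m)))/2 = ((2*m)*(m - 7*m))/2 = ((2*m)*(-6*m))/2 = (-12*m²)/2 = -6*m²)
(q(-50) + 31170) - 23877 = (-6*(-50)² + 31170) - 23877 = (-6*2500 + 31170) - 23877 = (-15000 + 31170) - 23877 = 16170 - 23877 = -7707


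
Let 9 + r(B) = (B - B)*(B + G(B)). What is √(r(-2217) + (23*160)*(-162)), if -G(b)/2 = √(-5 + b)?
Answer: 3*I*√66241 ≈ 772.12*I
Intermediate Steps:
G(b) = -2*√(-5 + b)
r(B) = -9 (r(B) = -9 + (B - B)*(B - 2*√(-5 + B)) = -9 + 0*(B - 2*√(-5 + B)) = -9 + 0 = -9)
√(r(-2217) + (23*160)*(-162)) = √(-9 + (23*160)*(-162)) = √(-9 + 3680*(-162)) = √(-9 - 596160) = √(-596169) = 3*I*√66241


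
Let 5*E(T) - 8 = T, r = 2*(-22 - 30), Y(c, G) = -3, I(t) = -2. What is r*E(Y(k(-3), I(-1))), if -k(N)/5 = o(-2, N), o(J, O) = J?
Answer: -104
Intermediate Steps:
k(N) = 10 (k(N) = -5*(-2) = 10)
r = -104 (r = 2*(-52) = -104)
E(T) = 8/5 + T/5
r*E(Y(k(-3), I(-1))) = -104*(8/5 + (⅕)*(-3)) = -104*(8/5 - ⅗) = -104*1 = -104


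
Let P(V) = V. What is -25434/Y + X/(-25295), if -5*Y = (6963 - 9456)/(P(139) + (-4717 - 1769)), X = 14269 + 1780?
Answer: 2268529821877/7006715 ≈ 3.2377e+5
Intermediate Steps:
X = 16049
Y = -2493/31735 (Y = -(6963 - 9456)/(5*(139 + (-4717 - 1769))) = -(-2493)/(5*(139 - 6486)) = -(-2493)/(5*(-6347)) = -(-2493)*(-1)/(5*6347) = -⅕*2493/6347 = -2493/31735 ≈ -0.078557)
-25434/Y + X/(-25295) = -25434/(-2493/31735) + 16049/(-25295) = -25434*(-31735/2493) + 16049*(-1/25295) = 89683110/277 - 16049/25295 = 2268529821877/7006715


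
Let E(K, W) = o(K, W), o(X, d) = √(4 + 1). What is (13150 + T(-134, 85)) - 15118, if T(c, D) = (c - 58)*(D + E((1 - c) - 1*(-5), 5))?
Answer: -18288 - 192*√5 ≈ -18717.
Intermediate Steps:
o(X, d) = √5
E(K, W) = √5
T(c, D) = (-58 + c)*(D + √5) (T(c, D) = (c - 58)*(D + √5) = (-58 + c)*(D + √5))
(13150 + T(-134, 85)) - 15118 = (13150 + (-58*85 - 58*√5 + 85*(-134) - 134*√5)) - 15118 = (13150 + (-4930 - 58*√5 - 11390 - 134*√5)) - 15118 = (13150 + (-16320 - 192*√5)) - 15118 = (-3170 - 192*√5) - 15118 = -18288 - 192*√5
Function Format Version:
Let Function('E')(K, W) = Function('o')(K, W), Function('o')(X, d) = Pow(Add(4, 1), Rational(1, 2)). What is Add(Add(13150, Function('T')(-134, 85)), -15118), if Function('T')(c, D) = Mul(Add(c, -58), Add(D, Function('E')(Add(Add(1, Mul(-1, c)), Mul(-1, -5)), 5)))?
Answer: Add(-18288, Mul(-192, Pow(5, Rational(1, 2)))) ≈ -18717.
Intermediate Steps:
Function('o')(X, d) = Pow(5, Rational(1, 2))
Function('E')(K, W) = Pow(5, Rational(1, 2))
Function('T')(c, D) = Mul(Add(-58, c), Add(D, Pow(5, Rational(1, 2)))) (Function('T')(c, D) = Mul(Add(c, -58), Add(D, Pow(5, Rational(1, 2)))) = Mul(Add(-58, c), Add(D, Pow(5, Rational(1, 2)))))
Add(Add(13150, Function('T')(-134, 85)), -15118) = Add(Add(13150, Add(Mul(-58, 85), Mul(-58, Pow(5, Rational(1, 2))), Mul(85, -134), Mul(-134, Pow(5, Rational(1, 2))))), -15118) = Add(Add(13150, Add(-4930, Mul(-58, Pow(5, Rational(1, 2))), -11390, Mul(-134, Pow(5, Rational(1, 2))))), -15118) = Add(Add(13150, Add(-16320, Mul(-192, Pow(5, Rational(1, 2))))), -15118) = Add(Add(-3170, Mul(-192, Pow(5, Rational(1, 2)))), -15118) = Add(-18288, Mul(-192, Pow(5, Rational(1, 2))))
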